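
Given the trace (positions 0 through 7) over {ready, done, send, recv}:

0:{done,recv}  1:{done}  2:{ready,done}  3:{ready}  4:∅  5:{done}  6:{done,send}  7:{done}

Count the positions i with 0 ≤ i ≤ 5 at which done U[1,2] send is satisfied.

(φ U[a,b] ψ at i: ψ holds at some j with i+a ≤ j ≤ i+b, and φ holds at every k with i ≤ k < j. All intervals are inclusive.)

1

Evaluate at each i in [0,5]:
  i=0: ✗ (no rhs in [1,2])
  i=1: ✗ (no rhs in [2,3])
  i=2: ✗ (no rhs in [3,4])
  i=3: ✗ (no rhs in [4,5])
  i=4: ✗ (lhs fails at k=4 before rhs at j=6)
  i=5: ✓ (rhs at j=6; lhs holds on [5,5])
Positions where it holds: {5} → 1.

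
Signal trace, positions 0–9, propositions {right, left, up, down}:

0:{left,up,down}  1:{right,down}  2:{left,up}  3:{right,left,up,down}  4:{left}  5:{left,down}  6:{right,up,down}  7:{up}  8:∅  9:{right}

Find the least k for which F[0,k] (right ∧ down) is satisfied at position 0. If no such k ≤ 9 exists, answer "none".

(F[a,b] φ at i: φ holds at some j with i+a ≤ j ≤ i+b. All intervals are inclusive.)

1

Scan j = 0,1,… for (right ∧ down):
  j=0: fails
  j=1: holds
First hit at j=1, so smallest k = 1-0 = 1.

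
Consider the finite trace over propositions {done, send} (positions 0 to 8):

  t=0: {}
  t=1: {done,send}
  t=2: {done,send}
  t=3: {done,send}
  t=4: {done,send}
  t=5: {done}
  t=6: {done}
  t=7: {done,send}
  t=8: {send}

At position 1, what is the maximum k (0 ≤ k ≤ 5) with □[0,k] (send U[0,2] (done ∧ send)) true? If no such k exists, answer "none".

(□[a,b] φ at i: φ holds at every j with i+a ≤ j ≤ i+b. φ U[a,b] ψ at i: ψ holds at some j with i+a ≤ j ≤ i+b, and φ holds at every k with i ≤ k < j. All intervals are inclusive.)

(send U[0,2] (done ∧ send)) must hold from j=1 onward; find where it first fails.
  j=1: holds
  j=2: holds
  j=3: holds
  j=4: holds
  j=5: fails
Holds on [1,4], so largest k = 3.

3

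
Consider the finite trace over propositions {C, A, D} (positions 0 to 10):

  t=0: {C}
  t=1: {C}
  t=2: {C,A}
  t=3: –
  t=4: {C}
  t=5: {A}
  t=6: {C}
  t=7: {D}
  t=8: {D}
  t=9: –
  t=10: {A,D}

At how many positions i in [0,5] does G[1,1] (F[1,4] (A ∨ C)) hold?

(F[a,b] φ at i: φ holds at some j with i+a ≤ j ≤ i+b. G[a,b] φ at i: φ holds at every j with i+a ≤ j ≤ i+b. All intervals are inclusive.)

Evaluate at each i in [0,5]:
  i=0: ✓ (all of [1,1])
  i=1: ✓ (all of [2,2])
  i=2: ✓ (all of [3,3])
  i=3: ✓ (all of [4,4])
  i=4: ✓ (all of [5,5])
  i=5: ✓ (all of [6,6])
Positions where it holds: {0, 1, 2, 3, 4, 5} → 6.

6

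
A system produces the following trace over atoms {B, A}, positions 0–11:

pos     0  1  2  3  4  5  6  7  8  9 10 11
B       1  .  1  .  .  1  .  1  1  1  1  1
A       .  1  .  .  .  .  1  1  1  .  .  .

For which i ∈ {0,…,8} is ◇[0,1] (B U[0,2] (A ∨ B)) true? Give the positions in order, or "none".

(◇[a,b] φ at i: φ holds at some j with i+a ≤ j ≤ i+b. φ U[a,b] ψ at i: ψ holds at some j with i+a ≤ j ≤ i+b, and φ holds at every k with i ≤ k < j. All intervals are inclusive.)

0, 1, 2, 4, 5, 6, 7, 8

Evaluate at each i in [0,8]:
  i=0: ✓ (witness j=0)
  i=1: ✓ (witness j=1)
  i=2: ✓ (witness j=2)
  i=3: ✗ (none in [3,4])
  i=4: ✓ (witness j=5)
  i=5: ✓ (witness j=5)
  i=6: ✓ (witness j=6)
  i=7: ✓ (witness j=7)
  i=8: ✓ (witness j=8)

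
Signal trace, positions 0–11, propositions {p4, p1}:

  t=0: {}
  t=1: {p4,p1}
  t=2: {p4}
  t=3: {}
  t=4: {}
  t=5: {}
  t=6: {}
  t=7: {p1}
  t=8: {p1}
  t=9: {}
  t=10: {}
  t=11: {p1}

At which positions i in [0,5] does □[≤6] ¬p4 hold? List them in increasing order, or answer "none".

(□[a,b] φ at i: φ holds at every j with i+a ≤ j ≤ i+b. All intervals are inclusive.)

Evaluate at each i in [0,5]:
  i=0: ✗ (fails at j=1)
  i=1: ✗ (fails at j=1)
  i=2: ✗ (fails at j=2)
  i=3: ✓ (all of [3,9])
  i=4: ✓ (all of [4,10])
  i=5: ✓ (all of [5,11])

3, 4, 5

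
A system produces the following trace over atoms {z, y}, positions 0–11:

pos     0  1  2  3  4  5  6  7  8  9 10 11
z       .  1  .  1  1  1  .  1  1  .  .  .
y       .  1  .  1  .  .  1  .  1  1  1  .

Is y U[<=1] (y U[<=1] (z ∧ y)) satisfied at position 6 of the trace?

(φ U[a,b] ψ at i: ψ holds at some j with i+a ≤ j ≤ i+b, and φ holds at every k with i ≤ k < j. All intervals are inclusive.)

Does not hold

Need some j in [6,7] with (y U[<=1] (z ∧ y)), and y at every k in [6,j-1].
  j=6: (y U[<=1] (z ∧ y)) — fails.
  j=7: (y U[<=1] (z ∧ y)) — fails.
No j in the window works → until fails.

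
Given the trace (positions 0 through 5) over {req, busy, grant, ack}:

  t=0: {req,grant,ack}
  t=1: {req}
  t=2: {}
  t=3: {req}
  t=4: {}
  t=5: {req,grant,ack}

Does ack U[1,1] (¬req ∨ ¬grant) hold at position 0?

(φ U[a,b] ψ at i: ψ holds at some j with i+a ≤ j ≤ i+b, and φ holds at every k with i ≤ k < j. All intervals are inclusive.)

Yes

Need some j in [1,1] with (¬req ∨ ¬grant), and ack at every k in [0,j-1].
  j=1: (¬req ∨ ¬grant) holds; ack holds at every k in [0,0] → satisfied.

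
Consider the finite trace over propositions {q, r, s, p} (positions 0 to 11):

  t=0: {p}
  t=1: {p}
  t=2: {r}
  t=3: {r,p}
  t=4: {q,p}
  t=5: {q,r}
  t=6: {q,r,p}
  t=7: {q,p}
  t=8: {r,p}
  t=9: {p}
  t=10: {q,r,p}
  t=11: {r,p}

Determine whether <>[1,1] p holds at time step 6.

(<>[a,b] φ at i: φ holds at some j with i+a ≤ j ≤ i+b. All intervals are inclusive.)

Check p at each j in [7,7]:
  j=7: true
Found at j=7 → formula holds.

Holds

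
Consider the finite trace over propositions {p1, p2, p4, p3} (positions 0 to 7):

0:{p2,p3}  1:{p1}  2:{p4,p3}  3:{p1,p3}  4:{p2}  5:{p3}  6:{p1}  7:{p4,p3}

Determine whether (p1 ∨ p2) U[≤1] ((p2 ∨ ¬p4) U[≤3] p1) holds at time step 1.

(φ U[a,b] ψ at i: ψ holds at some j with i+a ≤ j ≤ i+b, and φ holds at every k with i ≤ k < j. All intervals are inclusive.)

True

Need some j in [1,2] with ((p2 ∨ ¬p4) U[≤3] p1), and (p1 ∨ p2) at every k in [1,j-1].
  j=1: ((p2 ∨ ¬p4) U[≤3] p1) holds; no prefix to check → satisfied.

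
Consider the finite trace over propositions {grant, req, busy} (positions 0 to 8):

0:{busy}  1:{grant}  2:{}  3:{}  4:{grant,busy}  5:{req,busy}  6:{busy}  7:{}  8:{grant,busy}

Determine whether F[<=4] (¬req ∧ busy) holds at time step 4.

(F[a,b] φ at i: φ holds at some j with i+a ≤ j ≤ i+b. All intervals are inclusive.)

Check (¬req ∧ busy) at each j in [4,8]:
  j=4: true
  j=5: false
  j=6: true
  j=7: false
  j=8: true
Found at j=4 → formula holds.

True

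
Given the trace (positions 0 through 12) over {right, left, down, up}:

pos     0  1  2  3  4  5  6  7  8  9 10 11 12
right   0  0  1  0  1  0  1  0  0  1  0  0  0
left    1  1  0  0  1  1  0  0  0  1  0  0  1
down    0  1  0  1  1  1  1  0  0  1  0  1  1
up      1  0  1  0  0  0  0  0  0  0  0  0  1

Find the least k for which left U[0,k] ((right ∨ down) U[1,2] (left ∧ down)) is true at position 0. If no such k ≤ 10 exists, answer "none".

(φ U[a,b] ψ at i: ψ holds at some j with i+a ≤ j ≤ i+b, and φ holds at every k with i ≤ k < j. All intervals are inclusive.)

Need earliest j ≥ 0 with ((right ∨ down) U[1,2] (left ∧ down)), and left at every k in [0,j-1].
  j=0: rhs fails.
  j=1: rhs fails.
  j=2: rhs holds; lhs holds on [0,1]. k = 2.

2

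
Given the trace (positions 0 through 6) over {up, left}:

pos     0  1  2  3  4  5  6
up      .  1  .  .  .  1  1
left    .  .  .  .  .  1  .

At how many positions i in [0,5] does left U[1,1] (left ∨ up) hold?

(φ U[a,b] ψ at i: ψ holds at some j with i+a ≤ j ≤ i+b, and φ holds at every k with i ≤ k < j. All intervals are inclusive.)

Evaluate at each i in [0,5]:
  i=0: ✗ (lhs fails at k=0 before rhs at j=1)
  i=1: ✗ (no rhs in [2,2])
  i=2: ✗ (no rhs in [3,3])
  i=3: ✗ (no rhs in [4,4])
  i=4: ✗ (lhs fails at k=4 before rhs at j=5)
  i=5: ✓ (rhs at j=6; lhs holds on [5,5])
Positions where it holds: {5} → 1.

1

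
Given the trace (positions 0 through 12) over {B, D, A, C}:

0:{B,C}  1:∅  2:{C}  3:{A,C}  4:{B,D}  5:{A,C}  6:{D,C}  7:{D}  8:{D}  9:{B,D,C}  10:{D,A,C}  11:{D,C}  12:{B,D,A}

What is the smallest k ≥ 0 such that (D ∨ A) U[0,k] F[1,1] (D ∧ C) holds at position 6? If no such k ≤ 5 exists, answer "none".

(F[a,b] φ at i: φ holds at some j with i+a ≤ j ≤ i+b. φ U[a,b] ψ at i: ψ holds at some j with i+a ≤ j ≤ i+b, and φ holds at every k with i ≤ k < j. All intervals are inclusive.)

2

Need earliest j ≥ 6 with F[1,1] (D ∧ C), and (D ∨ A) at every k in [6,j-1].
  j=6: rhs fails.
  j=7: rhs fails.
  j=8: rhs holds; lhs holds on [6,7]. k = 2.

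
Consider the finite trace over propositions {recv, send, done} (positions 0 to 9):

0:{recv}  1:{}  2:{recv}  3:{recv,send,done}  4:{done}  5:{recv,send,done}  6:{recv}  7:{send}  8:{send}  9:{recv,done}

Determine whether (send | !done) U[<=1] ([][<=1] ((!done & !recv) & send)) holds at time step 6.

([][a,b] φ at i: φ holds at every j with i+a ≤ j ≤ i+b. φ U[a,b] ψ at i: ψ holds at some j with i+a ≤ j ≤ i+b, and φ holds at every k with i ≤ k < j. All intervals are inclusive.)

True

Need some j in [6,7] with [][<=1] ((!done & !recv) & send), and (send | !done) at every k in [6,j-1].
  j=6: [][<=1] ((!done & !recv) & send) — fails at 6.
  j=7: [][<=1] ((!done & !recv) & send) holds; (send | !done) holds at every k in [6,6] → satisfied.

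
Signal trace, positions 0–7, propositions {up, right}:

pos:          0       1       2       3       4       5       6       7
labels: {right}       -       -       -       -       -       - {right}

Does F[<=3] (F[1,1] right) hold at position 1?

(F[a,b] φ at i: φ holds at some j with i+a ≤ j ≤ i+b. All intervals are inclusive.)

Check F[1,1] right at each j in [1,4]:
  j=1: fails (none in [2,2])
  j=2: fails (none in [3,3])
  j=3: fails (none in [4,4])
  j=4: fails (none in [5,5])
No position in the window satisfies it → formula fails.

Does not hold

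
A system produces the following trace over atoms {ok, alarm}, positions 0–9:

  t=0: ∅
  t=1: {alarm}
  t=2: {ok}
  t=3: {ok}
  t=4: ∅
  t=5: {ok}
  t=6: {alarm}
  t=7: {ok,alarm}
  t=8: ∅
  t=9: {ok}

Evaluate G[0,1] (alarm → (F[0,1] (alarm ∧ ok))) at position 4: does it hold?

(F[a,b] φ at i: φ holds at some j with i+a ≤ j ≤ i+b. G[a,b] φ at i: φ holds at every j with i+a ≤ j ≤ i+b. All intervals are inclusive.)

Check (alarm → (F[0,1] (alarm ∧ ok))) at every j in [4,5]:
  j=4: antecedent false → ✓
  j=5: antecedent false → ✓
All positions satisfy it → formula holds.

True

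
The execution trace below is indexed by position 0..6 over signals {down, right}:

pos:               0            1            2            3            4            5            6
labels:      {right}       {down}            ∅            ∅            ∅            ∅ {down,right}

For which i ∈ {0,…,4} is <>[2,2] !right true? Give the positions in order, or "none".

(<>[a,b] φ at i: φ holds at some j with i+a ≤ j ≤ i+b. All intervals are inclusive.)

0, 1, 2, 3

Evaluate at each i in [0,4]:
  i=0: ✓ (witness j=2)
  i=1: ✓ (witness j=3)
  i=2: ✓ (witness j=4)
  i=3: ✓ (witness j=5)
  i=4: ✗ (none in [6,6])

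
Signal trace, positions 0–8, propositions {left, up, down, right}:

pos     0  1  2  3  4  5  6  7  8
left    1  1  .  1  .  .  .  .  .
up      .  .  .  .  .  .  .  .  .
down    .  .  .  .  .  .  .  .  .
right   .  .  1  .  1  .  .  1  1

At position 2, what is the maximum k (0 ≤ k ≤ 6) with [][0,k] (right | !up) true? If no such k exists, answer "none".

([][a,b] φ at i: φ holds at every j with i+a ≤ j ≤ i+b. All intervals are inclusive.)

(right | !up) must hold from j=2 onward; find where it first fails.
  j=2: holds
  j=3: holds
  j=4: holds
  j=5: holds
  j=6: holds
  j=7: holds
  j=8: holds
Holds through j=8; largest k = 6.

6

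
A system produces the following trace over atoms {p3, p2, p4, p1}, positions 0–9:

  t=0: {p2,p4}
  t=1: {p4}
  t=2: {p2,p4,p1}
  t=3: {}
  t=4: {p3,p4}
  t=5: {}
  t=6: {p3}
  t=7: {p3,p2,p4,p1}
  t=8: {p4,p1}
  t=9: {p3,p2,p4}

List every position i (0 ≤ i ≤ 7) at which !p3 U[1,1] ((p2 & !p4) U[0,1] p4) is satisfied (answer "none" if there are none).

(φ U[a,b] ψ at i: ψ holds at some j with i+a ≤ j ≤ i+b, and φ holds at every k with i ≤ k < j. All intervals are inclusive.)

0, 1, 3

Evaluate at each i in [0,7]:
  i=0: ✓ (rhs at j=1; lhs holds on [0,0])
  i=1: ✓ (rhs at j=2; lhs holds on [1,1])
  i=2: ✗ (no rhs in [3,3])
  i=3: ✓ (rhs at j=4; lhs holds on [3,3])
  i=4: ✗ (no rhs in [5,5])
  i=5: ✗ (no rhs in [6,6])
  i=6: ✗ (lhs fails at k=6 before rhs at j=7)
  i=7: ✗ (lhs fails at k=7 before rhs at j=8)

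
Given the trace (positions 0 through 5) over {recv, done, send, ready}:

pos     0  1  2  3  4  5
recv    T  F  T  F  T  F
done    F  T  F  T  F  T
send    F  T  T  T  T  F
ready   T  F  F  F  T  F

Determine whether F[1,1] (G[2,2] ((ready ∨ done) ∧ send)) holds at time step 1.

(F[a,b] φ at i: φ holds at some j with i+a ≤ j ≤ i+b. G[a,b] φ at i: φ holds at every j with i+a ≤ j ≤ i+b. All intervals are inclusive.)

True

Check G[2,2] ((ready ∨ done) ∧ send) at each j in [2,2]:
  j=2: holds on [4,4]
Found at j=2 → formula holds.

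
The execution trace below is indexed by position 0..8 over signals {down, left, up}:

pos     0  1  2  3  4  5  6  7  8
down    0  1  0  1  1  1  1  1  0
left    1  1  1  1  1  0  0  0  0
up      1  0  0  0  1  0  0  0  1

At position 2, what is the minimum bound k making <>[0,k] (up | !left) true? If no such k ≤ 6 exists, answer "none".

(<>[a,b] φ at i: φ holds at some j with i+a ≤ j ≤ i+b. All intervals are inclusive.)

2

Scan j = 2,3,… for (up | !left):
  j=2: fails
  j=3: fails
  j=4: holds
First hit at j=4, so smallest k = 4-2 = 2.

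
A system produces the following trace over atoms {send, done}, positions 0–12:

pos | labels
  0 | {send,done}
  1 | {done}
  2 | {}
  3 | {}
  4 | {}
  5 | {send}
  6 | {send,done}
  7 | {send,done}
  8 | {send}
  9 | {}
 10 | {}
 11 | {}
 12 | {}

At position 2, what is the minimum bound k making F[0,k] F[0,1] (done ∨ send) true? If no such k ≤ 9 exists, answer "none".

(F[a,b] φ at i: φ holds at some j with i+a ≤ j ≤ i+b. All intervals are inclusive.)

2

Scan j = 2,3,… for F[0,1] (done ∨ send):
  j=2: fails
  j=3: fails
  j=4: holds
First hit at j=4, so smallest k = 4-2 = 2.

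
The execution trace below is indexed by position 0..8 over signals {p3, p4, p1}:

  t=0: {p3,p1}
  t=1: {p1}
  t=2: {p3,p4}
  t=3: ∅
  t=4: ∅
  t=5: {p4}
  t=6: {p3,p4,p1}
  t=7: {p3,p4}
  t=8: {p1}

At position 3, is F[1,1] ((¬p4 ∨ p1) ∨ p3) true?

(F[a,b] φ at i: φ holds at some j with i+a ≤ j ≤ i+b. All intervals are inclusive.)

Check ((¬p4 ∨ p1) ∨ p3) at each j in [4,4]:
  j=4: true
Found at j=4 → formula holds.

Holds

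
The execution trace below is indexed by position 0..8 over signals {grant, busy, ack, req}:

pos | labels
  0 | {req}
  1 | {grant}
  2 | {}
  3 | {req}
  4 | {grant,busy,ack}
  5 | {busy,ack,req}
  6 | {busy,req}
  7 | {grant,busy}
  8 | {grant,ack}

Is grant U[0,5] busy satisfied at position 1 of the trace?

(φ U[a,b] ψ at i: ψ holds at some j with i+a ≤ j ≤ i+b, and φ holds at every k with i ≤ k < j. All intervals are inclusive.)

Need some j in [1,6] with busy, and grant at every k in [1,j-1].
  j=1: busy false.
  j=2: busy false.
  j=3: busy false.
  j=4: busy holds, but grant fails at k=2 → not this j.
  j=5: busy holds, but grant fails at k=2 → not this j.
  j=6: busy holds, but grant fails at k=2 → not this j.
No j in the window works → until fails.

No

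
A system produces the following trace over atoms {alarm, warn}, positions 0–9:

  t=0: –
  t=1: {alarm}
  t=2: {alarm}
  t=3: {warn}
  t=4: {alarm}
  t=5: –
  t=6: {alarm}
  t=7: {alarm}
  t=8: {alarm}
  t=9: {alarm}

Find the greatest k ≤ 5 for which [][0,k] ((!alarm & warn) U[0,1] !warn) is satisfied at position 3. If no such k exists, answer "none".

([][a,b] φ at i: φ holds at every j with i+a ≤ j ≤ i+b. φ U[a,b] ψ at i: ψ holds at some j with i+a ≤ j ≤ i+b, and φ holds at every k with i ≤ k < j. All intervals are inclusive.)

((!alarm & warn) U[0,1] !warn) must hold from j=3 onward; find where it first fails.
  j=3: holds
  j=4: holds
  j=5: holds
  j=6: holds
  j=7: holds
  j=8: holds
Holds through j=8; largest k = 5.

5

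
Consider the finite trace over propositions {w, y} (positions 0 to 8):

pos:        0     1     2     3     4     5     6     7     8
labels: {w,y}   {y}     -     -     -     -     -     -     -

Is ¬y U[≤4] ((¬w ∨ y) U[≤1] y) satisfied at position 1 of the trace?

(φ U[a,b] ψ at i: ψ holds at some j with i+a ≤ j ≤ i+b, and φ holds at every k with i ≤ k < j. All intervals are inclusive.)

True

Need some j in [1,5] with ((¬w ∨ y) U[≤1] y), and ¬y at every k in [1,j-1].
  j=1: ((¬w ∨ y) U[≤1] y) holds; no prefix to check → satisfied.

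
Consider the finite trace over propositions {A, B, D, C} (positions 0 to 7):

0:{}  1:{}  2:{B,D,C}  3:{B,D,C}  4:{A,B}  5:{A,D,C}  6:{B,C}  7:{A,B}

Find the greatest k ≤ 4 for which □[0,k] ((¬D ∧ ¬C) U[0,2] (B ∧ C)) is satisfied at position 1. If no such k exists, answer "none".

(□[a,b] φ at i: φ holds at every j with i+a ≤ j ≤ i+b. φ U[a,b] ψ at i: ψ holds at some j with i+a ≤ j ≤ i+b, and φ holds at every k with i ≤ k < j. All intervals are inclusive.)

2

((¬D ∧ ¬C) U[0,2] (B ∧ C)) must hold from j=1 onward; find where it first fails.
  j=1: holds
  j=2: holds
  j=3: holds
  j=4: fails
Holds on [1,3], so largest k = 2.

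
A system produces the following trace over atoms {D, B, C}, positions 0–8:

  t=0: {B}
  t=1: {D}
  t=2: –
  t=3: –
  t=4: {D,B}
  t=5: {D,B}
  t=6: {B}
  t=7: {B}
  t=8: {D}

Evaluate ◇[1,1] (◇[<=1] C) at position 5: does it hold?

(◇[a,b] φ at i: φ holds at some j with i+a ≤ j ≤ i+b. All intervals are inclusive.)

False

Check ◇[<=1] C at each j in [6,6]:
  j=6: fails (none in [6,7])
No position in the window satisfies it → formula fails.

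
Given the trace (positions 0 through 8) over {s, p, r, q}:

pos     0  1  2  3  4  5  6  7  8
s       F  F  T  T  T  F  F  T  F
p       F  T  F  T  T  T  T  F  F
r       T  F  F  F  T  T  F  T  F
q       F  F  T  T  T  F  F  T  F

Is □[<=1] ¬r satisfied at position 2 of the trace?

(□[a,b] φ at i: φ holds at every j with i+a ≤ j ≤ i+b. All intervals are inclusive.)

Check ¬r at every j in [2,3]:
  j=2: true
  j=3: true
All positions satisfy it → formula holds.

True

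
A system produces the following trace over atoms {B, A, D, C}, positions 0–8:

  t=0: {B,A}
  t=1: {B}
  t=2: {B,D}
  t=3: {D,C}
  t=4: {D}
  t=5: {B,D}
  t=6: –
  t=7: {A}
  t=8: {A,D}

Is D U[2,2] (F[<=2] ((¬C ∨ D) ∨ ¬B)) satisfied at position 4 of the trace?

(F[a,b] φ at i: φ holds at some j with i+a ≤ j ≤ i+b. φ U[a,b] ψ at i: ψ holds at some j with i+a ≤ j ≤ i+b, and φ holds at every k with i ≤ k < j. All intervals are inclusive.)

Need some j in [6,6] with F[<=2] ((¬C ∨ D) ∨ ¬B), and D at every k in [4,j-1].
  j=6: F[<=2] ((¬C ∨ D) ∨ ¬B) holds; D holds at every k in [4,5] → satisfied.

Yes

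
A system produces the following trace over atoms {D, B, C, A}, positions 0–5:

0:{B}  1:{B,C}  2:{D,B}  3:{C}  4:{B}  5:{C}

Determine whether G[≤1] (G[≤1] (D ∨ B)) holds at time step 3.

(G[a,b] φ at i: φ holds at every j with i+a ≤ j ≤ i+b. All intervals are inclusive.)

Check G[≤1] (D ∨ B) at every j in [3,4]:
  j=3: fails at 3
  j=4: fails at 5
Fails at j=3 → formula fails.

False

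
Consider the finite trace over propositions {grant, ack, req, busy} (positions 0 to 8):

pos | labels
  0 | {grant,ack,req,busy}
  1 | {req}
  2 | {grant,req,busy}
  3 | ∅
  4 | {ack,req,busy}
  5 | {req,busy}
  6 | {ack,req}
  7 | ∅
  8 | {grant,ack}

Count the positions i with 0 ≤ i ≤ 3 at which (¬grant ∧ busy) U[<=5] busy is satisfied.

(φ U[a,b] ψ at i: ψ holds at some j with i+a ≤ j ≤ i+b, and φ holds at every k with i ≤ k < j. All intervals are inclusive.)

Evaluate at each i in [0,3]:
  i=0: ✓ (rhs at j=0)
  i=1: ✗ (lhs fails at k=1 before rhs at j=2)
  i=2: ✓ (rhs at j=2)
  i=3: ✗ (lhs fails at k=3 before rhs at j=4)
Positions where it holds: {0, 2} → 2.

2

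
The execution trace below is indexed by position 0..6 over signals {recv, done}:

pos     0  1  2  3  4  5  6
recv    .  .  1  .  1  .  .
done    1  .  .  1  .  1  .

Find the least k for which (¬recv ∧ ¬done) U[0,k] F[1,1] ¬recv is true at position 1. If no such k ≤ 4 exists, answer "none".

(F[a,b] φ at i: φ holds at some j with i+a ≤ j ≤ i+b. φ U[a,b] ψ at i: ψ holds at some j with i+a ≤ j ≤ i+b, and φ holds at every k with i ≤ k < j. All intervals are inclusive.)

Need earliest j ≥ 1 with F[1,1] ¬recv, and (¬recv ∧ ¬done) at every k in [1,j-1].
  j=1: rhs fails.
  j=2: rhs holds; lhs holds on [1,1]. k = 1.

1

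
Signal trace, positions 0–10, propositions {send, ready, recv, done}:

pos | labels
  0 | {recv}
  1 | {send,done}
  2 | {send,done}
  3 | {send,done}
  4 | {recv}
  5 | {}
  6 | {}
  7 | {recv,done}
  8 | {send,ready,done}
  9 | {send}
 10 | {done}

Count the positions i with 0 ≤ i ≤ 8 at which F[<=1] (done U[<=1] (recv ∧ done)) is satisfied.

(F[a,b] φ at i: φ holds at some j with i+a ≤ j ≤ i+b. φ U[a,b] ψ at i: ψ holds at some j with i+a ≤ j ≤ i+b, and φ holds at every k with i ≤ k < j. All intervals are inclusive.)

2

Evaluate at each i in [0,8]:
  i=0: ✗ (none in [0,1])
  i=1: ✗ (none in [1,2])
  i=2: ✗ (none in [2,3])
  i=3: ✗ (none in [3,4])
  i=4: ✗ (none in [4,5])
  i=5: ✗ (none in [5,6])
  i=6: ✓ (witness j=7)
  i=7: ✓ (witness j=7)
  i=8: ✗ (none in [8,9])
Positions where it holds: {6, 7} → 2.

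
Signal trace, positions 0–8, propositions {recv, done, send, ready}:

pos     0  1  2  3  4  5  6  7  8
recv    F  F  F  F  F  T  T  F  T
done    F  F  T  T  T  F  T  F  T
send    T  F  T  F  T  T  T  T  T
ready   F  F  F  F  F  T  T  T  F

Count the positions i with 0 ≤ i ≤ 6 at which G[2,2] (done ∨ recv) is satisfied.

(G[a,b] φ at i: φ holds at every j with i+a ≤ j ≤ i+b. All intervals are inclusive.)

Evaluate at each i in [0,6]:
  i=0: ✓ (all of [2,2])
  i=1: ✓ (all of [3,3])
  i=2: ✓ (all of [4,4])
  i=3: ✓ (all of [5,5])
  i=4: ✓ (all of [6,6])
  i=5: ✗ (fails at j=7)
  i=6: ✓ (all of [8,8])
Positions where it holds: {0, 1, 2, 3, 4, 6} → 6.

6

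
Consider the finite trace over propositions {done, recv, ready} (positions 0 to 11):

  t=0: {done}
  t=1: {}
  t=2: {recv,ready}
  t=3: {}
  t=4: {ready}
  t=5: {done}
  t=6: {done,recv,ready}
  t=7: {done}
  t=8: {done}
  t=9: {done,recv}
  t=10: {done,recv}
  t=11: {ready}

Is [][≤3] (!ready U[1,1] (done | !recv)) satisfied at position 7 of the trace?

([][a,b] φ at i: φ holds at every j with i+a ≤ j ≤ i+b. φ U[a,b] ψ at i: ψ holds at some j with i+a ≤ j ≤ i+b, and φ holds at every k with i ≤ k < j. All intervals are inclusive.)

Check (!ready U[1,1] (done | !recv)) at every j in [7,10]:
  j=7: holds
  j=8: holds
  j=9: holds
  j=10: holds
All positions satisfy it → formula holds.

True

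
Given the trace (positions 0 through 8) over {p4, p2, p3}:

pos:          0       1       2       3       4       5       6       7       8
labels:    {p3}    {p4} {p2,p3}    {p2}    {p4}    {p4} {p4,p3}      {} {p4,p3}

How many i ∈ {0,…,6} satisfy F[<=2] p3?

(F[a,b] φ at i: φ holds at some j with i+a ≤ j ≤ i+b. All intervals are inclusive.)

Evaluate at each i in [0,6]:
  i=0: ✓ (witness j=0)
  i=1: ✓ (witness j=2)
  i=2: ✓ (witness j=2)
  i=3: ✗ (none in [3,5])
  i=4: ✓ (witness j=6)
  i=5: ✓ (witness j=6)
  i=6: ✓ (witness j=6)
Positions where it holds: {0, 1, 2, 4, 5, 6} → 6.

6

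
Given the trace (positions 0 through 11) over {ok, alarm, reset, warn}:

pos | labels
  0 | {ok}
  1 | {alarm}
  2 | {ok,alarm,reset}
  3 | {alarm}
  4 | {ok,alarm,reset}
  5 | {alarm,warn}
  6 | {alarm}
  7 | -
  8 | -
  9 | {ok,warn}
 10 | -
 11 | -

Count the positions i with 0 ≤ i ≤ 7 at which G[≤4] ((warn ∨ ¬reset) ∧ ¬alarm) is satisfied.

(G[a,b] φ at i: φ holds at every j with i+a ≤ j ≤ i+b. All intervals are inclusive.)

Evaluate at each i in [0,7]:
  i=0: ✗ (fails at j=1)
  i=1: ✗ (fails at j=1)
  i=2: ✗ (fails at j=2)
  i=3: ✗ (fails at j=3)
  i=4: ✗ (fails at j=4)
  i=5: ✗ (fails at j=5)
  i=6: ✗ (fails at j=6)
  i=7: ✓ (all of [7,11])
Positions where it holds: {7} → 1.

1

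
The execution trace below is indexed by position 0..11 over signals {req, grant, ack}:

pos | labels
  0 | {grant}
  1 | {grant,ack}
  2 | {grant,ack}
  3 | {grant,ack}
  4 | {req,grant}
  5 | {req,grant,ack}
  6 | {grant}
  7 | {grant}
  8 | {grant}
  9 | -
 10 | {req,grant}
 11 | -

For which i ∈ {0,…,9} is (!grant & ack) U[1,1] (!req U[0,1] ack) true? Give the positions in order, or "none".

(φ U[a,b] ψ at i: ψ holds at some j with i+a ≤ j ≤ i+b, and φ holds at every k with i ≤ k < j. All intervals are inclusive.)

none

Evaluate at each i in [0,9]:
  i=0: ✗ (lhs fails at k=0 before rhs at j=1)
  i=1: ✗ (lhs fails at k=1 before rhs at j=2)
  i=2: ✗ (lhs fails at k=2 before rhs at j=3)
  i=3: ✗ (no rhs in [4,4])
  i=4: ✗ (lhs fails at k=4 before rhs at j=5)
  i=5: ✗ (no rhs in [6,6])
  i=6: ✗ (no rhs in [7,7])
  i=7: ✗ (no rhs in [8,8])
  i=8: ✗ (no rhs in [9,9])
  i=9: ✗ (no rhs in [10,10])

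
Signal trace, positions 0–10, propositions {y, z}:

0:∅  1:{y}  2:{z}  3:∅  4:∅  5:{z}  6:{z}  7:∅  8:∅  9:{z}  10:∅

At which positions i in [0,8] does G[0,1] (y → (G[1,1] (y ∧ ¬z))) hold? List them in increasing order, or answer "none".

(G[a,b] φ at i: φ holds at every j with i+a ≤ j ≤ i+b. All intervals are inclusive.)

2, 3, 4, 5, 6, 7, 8

Evaluate at each i in [0,8]:
  i=0: ✗ (fails at j=1)
  i=1: ✗ (fails at j=1)
  i=2: ✓ (all of [2,3])
  i=3: ✓ (all of [3,4])
  i=4: ✓ (all of [4,5])
  i=5: ✓ (all of [5,6])
  i=6: ✓ (all of [6,7])
  i=7: ✓ (all of [7,8])
  i=8: ✓ (all of [8,9])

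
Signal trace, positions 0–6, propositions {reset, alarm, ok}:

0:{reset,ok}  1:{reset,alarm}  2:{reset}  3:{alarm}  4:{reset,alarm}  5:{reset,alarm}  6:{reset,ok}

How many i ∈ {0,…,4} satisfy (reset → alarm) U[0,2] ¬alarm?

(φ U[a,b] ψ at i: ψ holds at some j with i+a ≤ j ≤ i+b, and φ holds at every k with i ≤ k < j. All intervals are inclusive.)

Evaluate at each i in [0,4]:
  i=0: ✓ (rhs at j=0)
  i=1: ✓ (rhs at j=2; lhs holds on [1,1])
  i=2: ✓ (rhs at j=2)
  i=3: ✗ (no rhs in [3,5])
  i=4: ✓ (rhs at j=6; lhs holds on [4,5])
Positions where it holds: {0, 1, 2, 4} → 4.

4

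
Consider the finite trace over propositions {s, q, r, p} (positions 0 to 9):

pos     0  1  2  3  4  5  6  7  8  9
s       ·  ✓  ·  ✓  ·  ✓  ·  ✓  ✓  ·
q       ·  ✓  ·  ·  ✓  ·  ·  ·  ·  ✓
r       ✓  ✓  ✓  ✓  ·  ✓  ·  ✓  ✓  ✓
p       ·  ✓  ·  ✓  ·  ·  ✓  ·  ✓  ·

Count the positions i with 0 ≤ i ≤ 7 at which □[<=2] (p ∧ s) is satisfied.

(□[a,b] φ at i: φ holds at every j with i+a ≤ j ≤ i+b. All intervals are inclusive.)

0

Evaluate at each i in [0,7]:
  i=0: ✗ (fails at j=0)
  i=1: ✗ (fails at j=2)
  i=2: ✗ (fails at j=2)
  i=3: ✗ (fails at j=4)
  i=4: ✗ (fails at j=4)
  i=5: ✗ (fails at j=5)
  i=6: ✗ (fails at j=6)
  i=7: ✗ (fails at j=7)
Positions where it holds: {} → 0.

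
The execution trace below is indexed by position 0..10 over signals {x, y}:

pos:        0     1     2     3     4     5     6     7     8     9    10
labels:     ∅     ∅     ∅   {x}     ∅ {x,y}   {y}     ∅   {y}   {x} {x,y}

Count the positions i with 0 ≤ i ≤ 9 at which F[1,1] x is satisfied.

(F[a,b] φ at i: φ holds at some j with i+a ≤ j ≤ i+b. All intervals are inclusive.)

4

Evaluate at each i in [0,9]:
  i=0: ✗ (none in [1,1])
  i=1: ✗ (none in [2,2])
  i=2: ✓ (witness j=3)
  i=3: ✗ (none in [4,4])
  i=4: ✓ (witness j=5)
  i=5: ✗ (none in [6,6])
  i=6: ✗ (none in [7,7])
  i=7: ✗ (none in [8,8])
  i=8: ✓ (witness j=9)
  i=9: ✓ (witness j=10)
Positions where it holds: {2, 4, 8, 9} → 4.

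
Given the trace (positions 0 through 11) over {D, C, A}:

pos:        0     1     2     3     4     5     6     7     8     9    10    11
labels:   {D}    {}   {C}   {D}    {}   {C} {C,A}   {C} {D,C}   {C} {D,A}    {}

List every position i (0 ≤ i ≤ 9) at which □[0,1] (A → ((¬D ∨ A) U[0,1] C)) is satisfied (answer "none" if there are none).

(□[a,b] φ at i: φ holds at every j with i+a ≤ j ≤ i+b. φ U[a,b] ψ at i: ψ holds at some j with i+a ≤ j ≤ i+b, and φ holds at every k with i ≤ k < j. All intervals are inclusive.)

0, 1, 2, 3, 4, 5, 6, 7, 8

Evaluate at each i in [0,9]:
  i=0: ✓ (all of [0,1])
  i=1: ✓ (all of [1,2])
  i=2: ✓ (all of [2,3])
  i=3: ✓ (all of [3,4])
  i=4: ✓ (all of [4,5])
  i=5: ✓ (all of [5,6])
  i=6: ✓ (all of [6,7])
  i=7: ✓ (all of [7,8])
  i=8: ✓ (all of [8,9])
  i=9: ✗ (fails at j=10)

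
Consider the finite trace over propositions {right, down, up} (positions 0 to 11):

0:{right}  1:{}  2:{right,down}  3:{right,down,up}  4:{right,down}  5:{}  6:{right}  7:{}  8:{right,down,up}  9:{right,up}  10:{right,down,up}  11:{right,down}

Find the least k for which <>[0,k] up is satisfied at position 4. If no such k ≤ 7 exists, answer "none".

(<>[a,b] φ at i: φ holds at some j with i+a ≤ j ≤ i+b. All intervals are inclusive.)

Scan j = 4,5,… for up:
  j=4: fails
  j=5: fails
  j=6: fails
  j=7: fails
  j=8: holds
First hit at j=8, so smallest k = 8-4 = 4.

4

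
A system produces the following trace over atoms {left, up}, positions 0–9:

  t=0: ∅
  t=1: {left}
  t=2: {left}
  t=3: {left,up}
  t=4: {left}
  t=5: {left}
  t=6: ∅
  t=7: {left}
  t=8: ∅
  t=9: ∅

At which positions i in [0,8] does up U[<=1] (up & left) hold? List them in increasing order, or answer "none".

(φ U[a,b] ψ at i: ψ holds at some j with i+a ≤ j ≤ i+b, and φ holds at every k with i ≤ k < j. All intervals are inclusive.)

3

Evaluate at each i in [0,8]:
  i=0: ✗ (no rhs in [0,1])
  i=1: ✗ (no rhs in [1,2])
  i=2: ✗ (lhs fails at k=2 before rhs at j=3)
  i=3: ✓ (rhs at j=3)
  i=4: ✗ (no rhs in [4,5])
  i=5: ✗ (no rhs in [5,6])
  i=6: ✗ (no rhs in [6,7])
  i=7: ✗ (no rhs in [7,8])
  i=8: ✗ (no rhs in [8,9])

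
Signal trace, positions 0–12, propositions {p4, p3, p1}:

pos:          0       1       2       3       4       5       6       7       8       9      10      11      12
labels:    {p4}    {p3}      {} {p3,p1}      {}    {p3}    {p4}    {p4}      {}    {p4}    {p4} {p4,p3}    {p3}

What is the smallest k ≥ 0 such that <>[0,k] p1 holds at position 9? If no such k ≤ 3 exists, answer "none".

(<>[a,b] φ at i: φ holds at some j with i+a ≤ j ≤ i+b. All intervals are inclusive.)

Scan j = 9,10,… for p1:
  j=9: fails
  j=10: fails
  j=11: fails
  j=12: fails
No j in [9,12] satisfies it → none.

none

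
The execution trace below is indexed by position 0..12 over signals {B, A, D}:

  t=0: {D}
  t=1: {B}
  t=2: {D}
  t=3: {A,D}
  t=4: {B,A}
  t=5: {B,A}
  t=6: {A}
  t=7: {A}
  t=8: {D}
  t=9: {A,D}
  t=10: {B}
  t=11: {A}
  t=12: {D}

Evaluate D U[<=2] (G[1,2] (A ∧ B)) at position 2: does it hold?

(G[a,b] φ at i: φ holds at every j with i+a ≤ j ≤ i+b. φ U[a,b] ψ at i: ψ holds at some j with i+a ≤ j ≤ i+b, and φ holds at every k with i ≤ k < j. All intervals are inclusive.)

Need some j in [2,4] with G[1,2] (A ∧ B), and D at every k in [2,j-1].
  j=2: G[1,2] (A ∧ B) — fails at 3.
  j=3: G[1,2] (A ∧ B) holds; D holds at every k in [2,2] → satisfied.

Yes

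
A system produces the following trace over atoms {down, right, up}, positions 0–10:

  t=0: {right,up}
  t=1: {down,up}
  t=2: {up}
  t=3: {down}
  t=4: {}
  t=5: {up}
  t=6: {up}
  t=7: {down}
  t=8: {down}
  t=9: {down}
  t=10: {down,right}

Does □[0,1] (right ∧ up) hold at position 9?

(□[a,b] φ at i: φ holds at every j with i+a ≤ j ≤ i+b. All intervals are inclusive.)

False

Check (right ∧ up) at every j in [9,10]:
  j=9: false
  j=10: false
Fails at j=9 → formula fails.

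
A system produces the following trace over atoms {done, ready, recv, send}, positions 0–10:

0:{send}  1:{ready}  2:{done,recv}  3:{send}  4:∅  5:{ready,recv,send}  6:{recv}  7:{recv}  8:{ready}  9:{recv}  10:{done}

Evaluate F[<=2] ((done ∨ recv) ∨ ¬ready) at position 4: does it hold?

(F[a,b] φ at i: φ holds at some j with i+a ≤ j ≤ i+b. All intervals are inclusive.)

Yes

Check ((done ∨ recv) ∨ ¬ready) at each j in [4,6]:
  j=4: true
  j=5: true
  j=6: true
Found at j=4 → formula holds.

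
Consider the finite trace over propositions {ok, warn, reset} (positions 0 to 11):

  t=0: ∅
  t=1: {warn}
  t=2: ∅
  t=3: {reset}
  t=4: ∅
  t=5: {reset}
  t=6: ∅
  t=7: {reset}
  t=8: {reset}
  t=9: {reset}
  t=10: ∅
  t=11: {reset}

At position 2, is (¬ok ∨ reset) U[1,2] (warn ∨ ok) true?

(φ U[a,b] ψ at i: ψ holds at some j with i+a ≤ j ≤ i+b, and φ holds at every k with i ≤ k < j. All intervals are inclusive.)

Need some j in [3,4] with (warn ∨ ok), and (¬ok ∨ reset) at every k in [2,j-1].
  j=3: (warn ∨ ok) false.
  j=4: (warn ∨ ok) false.
No j in the window works → until fails.

False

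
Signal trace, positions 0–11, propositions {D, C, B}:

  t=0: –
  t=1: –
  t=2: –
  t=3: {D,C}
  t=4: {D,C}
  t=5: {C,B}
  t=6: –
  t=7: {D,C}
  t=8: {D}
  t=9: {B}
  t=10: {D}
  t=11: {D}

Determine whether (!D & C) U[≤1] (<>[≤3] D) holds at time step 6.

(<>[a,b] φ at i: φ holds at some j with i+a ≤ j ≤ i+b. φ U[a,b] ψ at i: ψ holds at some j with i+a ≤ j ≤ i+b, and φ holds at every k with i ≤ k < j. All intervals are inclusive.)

Need some j in [6,7] with <>[≤3] D, and (!D & C) at every k in [6,j-1].
  j=6: <>[≤3] D holds; no prefix to check → satisfied.

True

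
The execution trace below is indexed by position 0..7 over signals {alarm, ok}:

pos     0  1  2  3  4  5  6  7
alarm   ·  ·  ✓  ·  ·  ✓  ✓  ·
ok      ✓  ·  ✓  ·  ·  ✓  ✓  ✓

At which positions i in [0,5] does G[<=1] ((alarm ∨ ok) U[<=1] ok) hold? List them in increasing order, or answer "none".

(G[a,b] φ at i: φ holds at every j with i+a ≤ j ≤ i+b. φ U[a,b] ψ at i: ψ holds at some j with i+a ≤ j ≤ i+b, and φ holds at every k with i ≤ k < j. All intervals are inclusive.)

Evaluate at each i in [0,5]:
  i=0: ✗ (fails at j=1)
  i=1: ✗ (fails at j=1)
  i=2: ✗ (fails at j=3)
  i=3: ✗ (fails at j=3)
  i=4: ✗ (fails at j=4)
  i=5: ✓ (all of [5,6])

5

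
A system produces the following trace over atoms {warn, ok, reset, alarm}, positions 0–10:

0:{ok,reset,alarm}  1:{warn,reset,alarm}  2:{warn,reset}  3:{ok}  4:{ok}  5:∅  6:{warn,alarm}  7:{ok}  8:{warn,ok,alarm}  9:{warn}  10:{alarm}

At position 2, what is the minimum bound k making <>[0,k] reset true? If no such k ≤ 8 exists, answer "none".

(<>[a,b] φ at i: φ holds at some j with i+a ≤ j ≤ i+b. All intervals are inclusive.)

0

Scan j = 2,3,… for reset:
  j=2: holds
First hit at j=2, so smallest k = 2-2 = 0.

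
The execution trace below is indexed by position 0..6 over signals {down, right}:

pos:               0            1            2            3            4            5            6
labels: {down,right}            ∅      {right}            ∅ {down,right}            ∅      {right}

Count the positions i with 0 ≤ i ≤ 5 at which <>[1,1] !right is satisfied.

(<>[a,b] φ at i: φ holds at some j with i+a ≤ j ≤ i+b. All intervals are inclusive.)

3

Evaluate at each i in [0,5]:
  i=0: ✓ (witness j=1)
  i=1: ✗ (none in [2,2])
  i=2: ✓ (witness j=3)
  i=3: ✗ (none in [4,4])
  i=4: ✓ (witness j=5)
  i=5: ✗ (none in [6,6])
Positions where it holds: {0, 2, 4} → 3.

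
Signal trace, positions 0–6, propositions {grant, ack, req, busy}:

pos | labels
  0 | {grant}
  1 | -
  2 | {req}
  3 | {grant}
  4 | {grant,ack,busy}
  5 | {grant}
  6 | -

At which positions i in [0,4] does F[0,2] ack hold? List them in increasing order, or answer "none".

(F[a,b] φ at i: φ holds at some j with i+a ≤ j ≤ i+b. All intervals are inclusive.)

2, 3, 4

Evaluate at each i in [0,4]:
  i=0: ✗ (none in [0,2])
  i=1: ✗ (none in [1,3])
  i=2: ✓ (witness j=4)
  i=3: ✓ (witness j=4)
  i=4: ✓ (witness j=4)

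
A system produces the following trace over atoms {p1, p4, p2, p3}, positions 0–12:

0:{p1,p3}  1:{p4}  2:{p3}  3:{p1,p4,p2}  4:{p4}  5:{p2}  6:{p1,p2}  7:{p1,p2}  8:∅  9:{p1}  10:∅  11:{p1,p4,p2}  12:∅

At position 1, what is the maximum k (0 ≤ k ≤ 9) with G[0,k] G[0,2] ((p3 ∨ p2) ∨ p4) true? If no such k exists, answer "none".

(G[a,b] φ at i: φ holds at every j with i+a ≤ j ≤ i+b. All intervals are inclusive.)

G[0,2] ((p3 ∨ p2) ∨ p4) must hold from j=1 onward; find where it first fails.
  j=1: holds
  j=2: holds
  j=3: holds
  j=4: holds
  j=5: holds
  j=6: fails
Holds on [1,5], so largest k = 4.

4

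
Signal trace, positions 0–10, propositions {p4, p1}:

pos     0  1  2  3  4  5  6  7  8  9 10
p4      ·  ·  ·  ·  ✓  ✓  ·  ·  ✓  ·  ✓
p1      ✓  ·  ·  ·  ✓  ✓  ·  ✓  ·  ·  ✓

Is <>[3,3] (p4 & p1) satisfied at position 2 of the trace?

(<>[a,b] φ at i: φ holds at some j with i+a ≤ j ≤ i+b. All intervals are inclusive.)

Yes

Check (p4 & p1) at each j in [5,5]:
  j=5: true
Found at j=5 → formula holds.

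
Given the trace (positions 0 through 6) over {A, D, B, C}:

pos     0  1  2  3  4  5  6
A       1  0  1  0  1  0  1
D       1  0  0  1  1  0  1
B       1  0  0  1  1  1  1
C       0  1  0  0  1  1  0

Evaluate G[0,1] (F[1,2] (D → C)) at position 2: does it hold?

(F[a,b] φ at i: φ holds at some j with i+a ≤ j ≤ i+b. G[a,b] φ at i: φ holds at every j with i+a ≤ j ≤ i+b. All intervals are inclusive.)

Check F[1,2] (D → C) at every j in [2,3]:
  j=2: holds (witness at 4)
  j=3: holds (witness at 4)
All positions satisfy it → formula holds.

True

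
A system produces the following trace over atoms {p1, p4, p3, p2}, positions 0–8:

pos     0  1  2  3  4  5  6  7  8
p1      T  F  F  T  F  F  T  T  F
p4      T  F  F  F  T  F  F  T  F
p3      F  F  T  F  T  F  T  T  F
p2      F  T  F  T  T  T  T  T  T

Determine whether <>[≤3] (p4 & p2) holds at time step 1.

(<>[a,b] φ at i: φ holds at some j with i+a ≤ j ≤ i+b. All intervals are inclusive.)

True

Check (p4 & p2) at each j in [1,4]:
  j=1: false
  j=2: false
  j=3: false
  j=4: true
Found at j=4 → formula holds.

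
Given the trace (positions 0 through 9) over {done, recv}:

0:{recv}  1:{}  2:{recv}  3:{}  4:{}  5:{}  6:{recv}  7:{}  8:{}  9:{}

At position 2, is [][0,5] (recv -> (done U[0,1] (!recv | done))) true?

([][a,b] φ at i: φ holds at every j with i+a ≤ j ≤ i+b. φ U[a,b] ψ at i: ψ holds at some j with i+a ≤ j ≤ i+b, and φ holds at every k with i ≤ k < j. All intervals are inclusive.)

Does not hold

Check (recv -> (done U[0,1] (!recv | done))) at every j in [2,7]:
  j=2: antecedent true; consequent fails → ✗
  j=3: antecedent false → ✓
  j=4: antecedent false → ✓
  j=5: antecedent false → ✓
  j=6: antecedent true; consequent fails → ✗
  j=7: antecedent false → ✓
Fails at j=2 → formula fails.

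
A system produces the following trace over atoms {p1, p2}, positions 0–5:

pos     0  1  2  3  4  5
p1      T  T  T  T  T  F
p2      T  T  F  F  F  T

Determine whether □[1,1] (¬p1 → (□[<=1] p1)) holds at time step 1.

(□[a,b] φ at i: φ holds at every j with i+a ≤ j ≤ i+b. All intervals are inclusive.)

Yes

Check (¬p1 → (□[<=1] p1)) at every j in [2,2]:
  j=2: antecedent false → ✓
All positions satisfy it → formula holds.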